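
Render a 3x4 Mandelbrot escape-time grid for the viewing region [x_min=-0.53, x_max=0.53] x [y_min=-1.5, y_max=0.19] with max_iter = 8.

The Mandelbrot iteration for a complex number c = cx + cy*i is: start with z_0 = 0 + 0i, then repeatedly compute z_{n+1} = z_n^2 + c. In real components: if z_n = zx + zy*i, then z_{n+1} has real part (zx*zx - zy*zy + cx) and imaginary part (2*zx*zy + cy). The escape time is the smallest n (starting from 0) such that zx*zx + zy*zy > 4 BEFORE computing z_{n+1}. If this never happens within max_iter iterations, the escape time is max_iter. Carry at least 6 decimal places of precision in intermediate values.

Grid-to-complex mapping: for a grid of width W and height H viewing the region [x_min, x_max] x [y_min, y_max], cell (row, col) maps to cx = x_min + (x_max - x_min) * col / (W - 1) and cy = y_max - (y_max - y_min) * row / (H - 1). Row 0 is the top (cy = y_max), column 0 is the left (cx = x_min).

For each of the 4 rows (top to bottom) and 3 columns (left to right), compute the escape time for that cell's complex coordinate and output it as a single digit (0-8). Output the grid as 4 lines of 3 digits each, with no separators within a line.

(row=0, col=0): c = -0.5300 + 0.1900i → escape time 8
(row=0, col=1): c = 0.0000 + 0.1900i → escape time 8
(row=0, col=2): c = 0.5300 + 0.1900i → escape time 5
(row=1, col=0): c = -0.5300 + -0.3733i → escape time 8
(row=1, col=1): c = 0.0000 + -0.3733i → escape time 8
(row=1, col=2): c = 0.5300 + -0.3733i → escape time 5
(row=2, col=0): c = -0.5300 + -0.9367i → escape time 4
(row=2, col=1): c = 0.0000 + -0.9367i → escape time 7
(row=2, col=2): c = 0.5300 + -0.9367i → escape time 3
(row=3, col=0): c = -0.5300 + -1.5000i → escape time 2
(row=3, col=1): c = 0.0000 + -1.5000i → escape time 2
(row=3, col=2): c = 0.5300 + -1.5000i → escape time 2

Answer: 885
885
473
222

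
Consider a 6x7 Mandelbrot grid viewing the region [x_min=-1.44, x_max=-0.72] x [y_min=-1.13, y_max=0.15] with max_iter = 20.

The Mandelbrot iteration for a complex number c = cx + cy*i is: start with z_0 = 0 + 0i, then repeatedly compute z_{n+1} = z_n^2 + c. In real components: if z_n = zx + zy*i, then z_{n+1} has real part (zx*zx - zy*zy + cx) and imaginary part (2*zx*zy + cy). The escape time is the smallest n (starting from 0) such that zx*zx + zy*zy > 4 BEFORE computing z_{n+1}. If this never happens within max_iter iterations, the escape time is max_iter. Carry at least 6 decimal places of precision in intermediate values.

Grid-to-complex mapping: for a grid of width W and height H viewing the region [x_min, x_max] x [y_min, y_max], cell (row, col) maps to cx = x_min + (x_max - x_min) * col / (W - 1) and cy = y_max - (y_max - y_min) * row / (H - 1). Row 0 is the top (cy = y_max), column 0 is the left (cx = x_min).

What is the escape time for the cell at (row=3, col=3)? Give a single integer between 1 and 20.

Answer: 5

Derivation:
z_0 = 0 + 0i, c = -1.0080 + -0.4900i
Iter 1: z = -1.0080 + -0.4900i, |z|^2 = 1.2562
Iter 2: z = -0.2320 + 0.4978i, |z|^2 = 0.3017
Iter 3: z = -1.2020 + -0.7210i, |z|^2 = 1.9647
Iter 4: z = -0.0831 + 1.2434i, |z|^2 = 1.5529
Iter 5: z = -2.5471 + -0.6966i, |z|^2 = 6.9728
Escaped at iteration 5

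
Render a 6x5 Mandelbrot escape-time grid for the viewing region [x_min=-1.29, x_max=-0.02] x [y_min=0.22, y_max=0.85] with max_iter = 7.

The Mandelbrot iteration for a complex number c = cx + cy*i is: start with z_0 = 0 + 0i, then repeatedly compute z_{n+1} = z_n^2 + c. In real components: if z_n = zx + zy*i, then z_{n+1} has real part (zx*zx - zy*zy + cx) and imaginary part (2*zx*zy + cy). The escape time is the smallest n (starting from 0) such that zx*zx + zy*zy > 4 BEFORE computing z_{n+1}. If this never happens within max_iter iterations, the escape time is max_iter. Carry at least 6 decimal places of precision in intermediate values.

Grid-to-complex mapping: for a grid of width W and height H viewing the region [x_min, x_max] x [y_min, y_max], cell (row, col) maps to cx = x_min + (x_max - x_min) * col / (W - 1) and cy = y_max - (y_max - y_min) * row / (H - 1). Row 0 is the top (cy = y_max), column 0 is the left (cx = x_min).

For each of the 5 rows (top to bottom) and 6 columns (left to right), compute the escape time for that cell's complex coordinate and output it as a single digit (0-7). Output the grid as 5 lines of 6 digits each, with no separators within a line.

(row=0, col=0): c = -1.2900 + 0.8500i → escape time 3
(row=0, col=1): c = -1.0360 + 0.8500i → escape time 3
(row=0, col=2): c = -0.7820 + 0.8500i → escape time 4
(row=0, col=3): c = -0.5280 + 0.8500i → escape time 4
(row=0, col=4): c = -0.2740 + 0.8500i → escape time 7
(row=0, col=5): c = -0.0200 + 0.8500i → escape time 7
(row=1, col=0): c = -1.2900 + 0.6925i → escape time 3
(row=1, col=1): c = -1.0360 + 0.6925i → escape time 4
(row=1, col=2): c = -0.7820 + 0.6925i → escape time 4
(row=1, col=3): c = -0.5280 + 0.6925i → escape time 7
(row=1, col=4): c = -0.2740 + 0.6925i → escape time 7
(row=1, col=5): c = -0.0200 + 0.6925i → escape time 7
(row=2, col=0): c = -1.2900 + 0.5350i → escape time 3
(row=2, col=1): c = -1.0360 + 0.5350i → escape time 5
(row=2, col=2): c = -0.7820 + 0.5350i → escape time 6
(row=2, col=3): c = -0.5280 + 0.5350i → escape time 7
(row=2, col=4): c = -0.2740 + 0.5350i → escape time 7
(row=2, col=5): c = -0.0200 + 0.5350i → escape time 7
(row=3, col=0): c = -1.2900 + 0.3775i → escape time 7
(row=3, col=1): c = -1.0360 + 0.3775i → escape time 7
(row=3, col=2): c = -0.7820 + 0.3775i → escape time 7
(row=3, col=3): c = -0.5280 + 0.3775i → escape time 7
(row=3, col=4): c = -0.2740 + 0.3775i → escape time 7
(row=3, col=5): c = -0.0200 + 0.3775i → escape time 7
(row=4, col=0): c = -1.2900 + 0.2200i → escape time 7
(row=4, col=1): c = -1.0360 + 0.2200i → escape time 7
(row=4, col=2): c = -0.7820 + 0.2200i → escape time 7
(row=4, col=3): c = -0.5280 + 0.2200i → escape time 7
(row=4, col=4): c = -0.2740 + 0.2200i → escape time 7
(row=4, col=5): c = -0.0200 + 0.2200i → escape time 7

Answer: 334477
344777
356777
777777
777777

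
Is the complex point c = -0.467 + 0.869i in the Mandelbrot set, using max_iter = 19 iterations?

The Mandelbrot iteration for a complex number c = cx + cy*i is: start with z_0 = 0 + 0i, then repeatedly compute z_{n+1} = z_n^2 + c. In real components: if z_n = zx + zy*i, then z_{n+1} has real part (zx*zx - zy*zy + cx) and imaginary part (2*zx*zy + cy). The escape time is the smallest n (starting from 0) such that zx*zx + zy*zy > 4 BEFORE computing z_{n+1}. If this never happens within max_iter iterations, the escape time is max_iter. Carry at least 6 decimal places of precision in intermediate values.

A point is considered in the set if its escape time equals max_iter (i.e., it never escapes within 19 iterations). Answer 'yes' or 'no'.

Answer: no

Derivation:
z_0 = 0 + 0i, c = -0.4670 + 0.8690i
Iter 1: z = -0.4670 + 0.8690i, |z|^2 = 0.9732
Iter 2: z = -1.0041 + 0.0574i, |z|^2 = 1.0115
Iter 3: z = 0.5379 + 0.7538i, |z|^2 = 0.8576
Iter 4: z = -0.7459 + 1.6799i, |z|^2 = 3.3786
Iter 5: z = -2.7327 + -1.6373i, |z|^2 = 10.1483
Escaped at iteration 5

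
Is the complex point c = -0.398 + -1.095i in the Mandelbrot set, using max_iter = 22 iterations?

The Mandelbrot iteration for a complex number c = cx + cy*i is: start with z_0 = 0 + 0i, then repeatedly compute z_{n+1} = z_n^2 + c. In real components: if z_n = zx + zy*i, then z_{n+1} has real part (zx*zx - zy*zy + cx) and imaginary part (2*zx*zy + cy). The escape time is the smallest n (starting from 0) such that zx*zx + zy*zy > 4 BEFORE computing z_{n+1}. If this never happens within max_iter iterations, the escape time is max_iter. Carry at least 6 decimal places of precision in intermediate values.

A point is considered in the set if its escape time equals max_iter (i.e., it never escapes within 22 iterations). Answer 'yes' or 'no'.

z_0 = 0 + 0i, c = -0.3980 + -1.0950i
Iter 1: z = -0.3980 + -1.0950i, |z|^2 = 1.3574
Iter 2: z = -1.4386 + -0.2234i, |z|^2 = 2.1195
Iter 3: z = 1.6217 + -0.4523i, |z|^2 = 2.8346
Iter 4: z = 2.0275 + -2.5620i, |z|^2 = 10.6742
Escaped at iteration 4

Answer: no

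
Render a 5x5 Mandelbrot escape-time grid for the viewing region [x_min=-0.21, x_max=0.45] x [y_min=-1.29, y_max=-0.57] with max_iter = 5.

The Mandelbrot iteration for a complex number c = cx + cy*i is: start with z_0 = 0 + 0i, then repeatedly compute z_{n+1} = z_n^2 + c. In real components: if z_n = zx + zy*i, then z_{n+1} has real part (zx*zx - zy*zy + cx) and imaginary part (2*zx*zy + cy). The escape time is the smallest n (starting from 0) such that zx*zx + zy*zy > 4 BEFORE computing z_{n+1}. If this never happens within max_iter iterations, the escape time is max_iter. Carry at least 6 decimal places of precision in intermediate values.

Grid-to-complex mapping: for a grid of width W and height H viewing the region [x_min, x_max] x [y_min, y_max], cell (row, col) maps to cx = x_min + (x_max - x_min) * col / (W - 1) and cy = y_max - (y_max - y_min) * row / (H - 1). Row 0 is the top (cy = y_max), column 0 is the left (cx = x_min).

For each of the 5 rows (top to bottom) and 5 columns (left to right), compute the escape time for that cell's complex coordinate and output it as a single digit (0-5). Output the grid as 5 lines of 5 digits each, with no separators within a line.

(row=0, col=0): c = -0.2100 + -0.5700i → escape time 5
(row=0, col=1): c = -0.0450 + -0.5700i → escape time 5
(row=0, col=2): c = 0.1200 + -0.5700i → escape time 5
(row=0, col=3): c = 0.2850 + -0.5700i → escape time 5
(row=0, col=4): c = 0.4500 + -0.5700i → escape time 5
(row=1, col=0): c = -0.2100 + -0.7500i → escape time 5
(row=1, col=1): c = -0.0450 + -0.7500i → escape time 5
(row=1, col=2): c = 0.1200 + -0.7500i → escape time 5
(row=1, col=3): c = 0.2850 + -0.7500i → escape time 5
(row=1, col=4): c = 0.4500 + -0.7500i → escape time 4
(row=2, col=0): c = -0.2100 + -0.9300i → escape time 5
(row=2, col=1): c = -0.0450 + -0.9300i → escape time 5
(row=2, col=2): c = 0.1200 + -0.9300i → escape time 5
(row=2, col=3): c = 0.2850 + -0.9300i → escape time 4
(row=2, col=4): c = 0.4500 + -0.9300i → escape time 3
(row=3, col=0): c = -0.2100 + -1.1100i → escape time 5
(row=3, col=1): c = -0.0450 + -1.1100i → escape time 5
(row=3, col=2): c = 0.1200 + -1.1100i → escape time 4
(row=3, col=3): c = 0.2850 + -1.1100i → escape time 3
(row=3, col=4): c = 0.4500 + -1.1100i → escape time 2
(row=4, col=0): c = -0.2100 + -1.2900i → escape time 3
(row=4, col=1): c = -0.0450 + -1.2900i → escape time 2
(row=4, col=2): c = 0.1200 + -1.2900i → escape time 2
(row=4, col=3): c = 0.2850 + -1.2900i → escape time 2
(row=4, col=4): c = 0.4500 + -1.2900i → escape time 2

Answer: 55555
55554
55543
55432
32222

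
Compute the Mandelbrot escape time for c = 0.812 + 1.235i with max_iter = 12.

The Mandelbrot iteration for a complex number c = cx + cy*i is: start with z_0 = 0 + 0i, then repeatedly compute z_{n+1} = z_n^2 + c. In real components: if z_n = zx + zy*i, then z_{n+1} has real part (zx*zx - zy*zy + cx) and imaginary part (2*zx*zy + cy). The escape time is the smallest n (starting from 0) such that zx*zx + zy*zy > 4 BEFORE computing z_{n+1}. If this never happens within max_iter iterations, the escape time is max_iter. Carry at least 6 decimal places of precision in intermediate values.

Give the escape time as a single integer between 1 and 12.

z_0 = 0 + 0i, c = 0.8120 + 1.2350i
Iter 1: z = 0.8120 + 1.2350i, |z|^2 = 2.1846
Iter 2: z = -0.0539 + 3.2406i, |z|^2 = 10.5047
Escaped at iteration 2

Answer: 2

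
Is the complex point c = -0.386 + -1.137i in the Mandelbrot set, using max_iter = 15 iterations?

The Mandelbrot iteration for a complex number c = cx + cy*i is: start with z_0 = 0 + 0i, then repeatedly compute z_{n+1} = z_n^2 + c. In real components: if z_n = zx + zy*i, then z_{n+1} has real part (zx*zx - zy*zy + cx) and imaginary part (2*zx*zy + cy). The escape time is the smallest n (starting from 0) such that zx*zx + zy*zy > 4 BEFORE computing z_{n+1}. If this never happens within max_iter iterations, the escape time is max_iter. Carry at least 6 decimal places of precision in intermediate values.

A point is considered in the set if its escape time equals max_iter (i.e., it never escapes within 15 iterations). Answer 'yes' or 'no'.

Answer: no

Derivation:
z_0 = 0 + 0i, c = -0.3860 + -1.1370i
Iter 1: z = -0.3860 + -1.1370i, |z|^2 = 1.4418
Iter 2: z = -1.5298 + -0.2592i, |z|^2 = 2.4074
Iter 3: z = 1.8870 + -0.3439i, |z|^2 = 3.6790
Iter 4: z = 3.0565 + -2.4347i, |z|^2 = 15.2703
Escaped at iteration 4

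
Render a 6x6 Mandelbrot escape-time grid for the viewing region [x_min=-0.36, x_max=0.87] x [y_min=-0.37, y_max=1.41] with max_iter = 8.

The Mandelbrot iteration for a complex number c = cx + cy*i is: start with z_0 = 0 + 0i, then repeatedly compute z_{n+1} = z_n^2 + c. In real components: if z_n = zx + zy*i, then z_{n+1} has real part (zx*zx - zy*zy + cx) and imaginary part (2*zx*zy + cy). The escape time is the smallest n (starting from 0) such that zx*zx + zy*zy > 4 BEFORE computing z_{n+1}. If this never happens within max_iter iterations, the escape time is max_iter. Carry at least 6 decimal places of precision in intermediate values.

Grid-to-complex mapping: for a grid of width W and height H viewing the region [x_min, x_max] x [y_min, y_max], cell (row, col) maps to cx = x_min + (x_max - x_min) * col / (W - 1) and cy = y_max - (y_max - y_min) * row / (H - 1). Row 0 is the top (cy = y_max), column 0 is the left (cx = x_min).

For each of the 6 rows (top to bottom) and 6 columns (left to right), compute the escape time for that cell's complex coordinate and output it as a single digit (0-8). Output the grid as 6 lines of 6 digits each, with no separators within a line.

Answer: 222222
464322
888732
888843
888743
888843

Derivation:
(row=0, col=0): c = -0.3600 + 1.4100i → escape time 2
(row=0, col=1): c = -0.1140 + 1.4100i → escape time 2
(row=0, col=2): c = 0.1320 + 1.4100i → escape time 2
(row=0, col=3): c = 0.3780 + 1.4100i → escape time 2
(row=0, col=4): c = 0.6240 + 1.4100i → escape time 2
(row=0, col=5): c = 0.8700 + 1.4100i → escape time 2
(row=1, col=0): c = -0.3600 + 1.0540i → escape time 4
(row=1, col=1): c = -0.1140 + 1.0540i → escape time 6
(row=1, col=2): c = 0.1320 + 1.0540i → escape time 4
(row=1, col=3): c = 0.3780 + 1.0540i → escape time 3
(row=1, col=4): c = 0.6240 + 1.0540i → escape time 2
(row=1, col=5): c = 0.8700 + 1.0540i → escape time 2
(row=2, col=0): c = -0.3600 + 0.6980i → escape time 8
(row=2, col=1): c = -0.1140 + 0.6980i → escape time 8
(row=2, col=2): c = 0.1320 + 0.6980i → escape time 8
(row=2, col=3): c = 0.3780 + 0.6980i → escape time 7
(row=2, col=4): c = 0.6240 + 0.6980i → escape time 3
(row=2, col=5): c = 0.8700 + 0.6980i → escape time 2
(row=3, col=0): c = -0.3600 + 0.3420i → escape time 8
(row=3, col=1): c = -0.1140 + 0.3420i → escape time 8
(row=3, col=2): c = 0.1320 + 0.3420i → escape time 8
(row=3, col=3): c = 0.3780 + 0.3420i → escape time 8
(row=3, col=4): c = 0.6240 + 0.3420i → escape time 4
(row=3, col=5): c = 0.8700 + 0.3420i → escape time 3
(row=4, col=0): c = -0.3600 + -0.0140i → escape time 8
(row=4, col=1): c = -0.1140 + -0.0140i → escape time 8
(row=4, col=2): c = 0.1320 + -0.0140i → escape time 8
(row=4, col=3): c = 0.3780 + -0.0140i → escape time 7
(row=4, col=4): c = 0.6240 + -0.0140i → escape time 4
(row=4, col=5): c = 0.8700 + -0.0140i → escape time 3
(row=5, col=0): c = -0.3600 + -0.3700i → escape time 8
(row=5, col=1): c = -0.1140 + -0.3700i → escape time 8
(row=5, col=2): c = 0.1320 + -0.3700i → escape time 8
(row=5, col=3): c = 0.3780 + -0.3700i → escape time 8
(row=5, col=4): c = 0.6240 + -0.3700i → escape time 4
(row=5, col=5): c = 0.8700 + -0.3700i → escape time 3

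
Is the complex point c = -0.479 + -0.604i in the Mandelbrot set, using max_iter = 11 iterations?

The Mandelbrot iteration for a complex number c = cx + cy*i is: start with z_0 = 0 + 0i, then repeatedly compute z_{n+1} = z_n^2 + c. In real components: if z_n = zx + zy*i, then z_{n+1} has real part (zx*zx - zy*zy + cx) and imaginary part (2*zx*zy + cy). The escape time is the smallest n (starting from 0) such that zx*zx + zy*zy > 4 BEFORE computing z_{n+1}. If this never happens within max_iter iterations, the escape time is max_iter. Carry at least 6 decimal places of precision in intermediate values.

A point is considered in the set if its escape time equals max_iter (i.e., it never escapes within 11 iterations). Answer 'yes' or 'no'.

Answer: yes

Derivation:
z_0 = 0 + 0i, c = -0.4790 + -0.6040i
Iter 1: z = -0.4790 + -0.6040i, |z|^2 = 0.5943
Iter 2: z = -0.6144 + -0.0254i, |z|^2 = 0.3781
Iter 3: z = -0.1022 + -0.5728i, |z|^2 = 0.3386
Iter 4: z = -0.7967 + -0.4869i, |z|^2 = 0.8718
Iter 5: z = -0.0814 + 0.1719i, |z|^2 = 0.0362
Iter 6: z = -0.5019 + -0.6320i, |z|^2 = 0.6513
Iter 7: z = -0.6265 + 0.0304i, |z|^2 = 0.3934
Iter 8: z = -0.0875 + -0.6421i, |z|^2 = 0.4199
Iter 9: z = -0.8836 + -0.4917i, |z|^2 = 1.0225
Iter 10: z = 0.0600 + 0.2649i, |z|^2 = 0.0738
Did not escape in 11 iterations → in set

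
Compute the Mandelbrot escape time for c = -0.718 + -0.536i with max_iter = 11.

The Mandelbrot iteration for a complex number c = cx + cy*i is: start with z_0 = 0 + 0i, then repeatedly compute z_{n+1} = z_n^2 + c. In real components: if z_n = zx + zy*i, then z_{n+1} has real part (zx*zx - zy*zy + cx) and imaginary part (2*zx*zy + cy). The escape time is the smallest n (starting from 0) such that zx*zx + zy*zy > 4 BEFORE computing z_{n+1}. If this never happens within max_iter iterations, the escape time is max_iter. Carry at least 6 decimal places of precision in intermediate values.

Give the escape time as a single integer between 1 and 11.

Answer: 6

Derivation:
z_0 = 0 + 0i, c = -0.7180 + -0.5360i
Iter 1: z = -0.7180 + -0.5360i, |z|^2 = 0.8028
Iter 2: z = -0.4898 + 0.2337i, |z|^2 = 0.2945
Iter 3: z = -0.5327 + -0.7649i, |z|^2 = 0.8689
Iter 4: z = -1.0193 + 0.2790i, |z|^2 = 1.1168
Iter 5: z = 0.2431 + -1.1048i, |z|^2 = 1.2796
Iter 6: z = -1.8794 + -1.0731i, |z|^2 = 4.6837
Escaped at iteration 6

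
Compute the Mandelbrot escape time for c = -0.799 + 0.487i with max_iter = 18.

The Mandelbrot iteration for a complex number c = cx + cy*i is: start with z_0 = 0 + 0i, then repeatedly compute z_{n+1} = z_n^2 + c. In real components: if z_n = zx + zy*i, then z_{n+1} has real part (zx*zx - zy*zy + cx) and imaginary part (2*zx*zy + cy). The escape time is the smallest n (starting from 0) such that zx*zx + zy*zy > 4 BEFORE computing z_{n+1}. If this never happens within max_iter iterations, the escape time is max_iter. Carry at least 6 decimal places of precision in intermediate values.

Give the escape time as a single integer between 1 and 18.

z_0 = 0 + 0i, c = -0.7990 + 0.4870i
Iter 1: z = -0.7990 + 0.4870i, |z|^2 = 0.8756
Iter 2: z = -0.3978 + -0.2912i, |z|^2 = 0.2430
Iter 3: z = -0.7256 + 0.7187i, |z|^2 = 1.0430
Iter 4: z = -0.7890 + -0.5559i, |z|^2 = 0.9316
Iter 5: z = -0.4855 + 1.3643i, |z|^2 = 2.0970
Iter 6: z = -2.4246 + -0.8378i, |z|^2 = 6.5804
Escaped at iteration 6

Answer: 6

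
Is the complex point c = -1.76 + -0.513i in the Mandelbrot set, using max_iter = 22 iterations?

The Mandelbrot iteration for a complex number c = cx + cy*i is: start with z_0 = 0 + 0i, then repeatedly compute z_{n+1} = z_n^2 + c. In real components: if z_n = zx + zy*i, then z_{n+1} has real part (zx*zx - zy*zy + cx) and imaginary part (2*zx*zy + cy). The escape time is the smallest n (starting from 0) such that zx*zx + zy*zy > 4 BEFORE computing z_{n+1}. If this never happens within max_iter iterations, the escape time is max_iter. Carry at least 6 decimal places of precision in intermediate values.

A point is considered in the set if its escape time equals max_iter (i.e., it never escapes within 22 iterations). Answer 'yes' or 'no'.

Answer: no

Derivation:
z_0 = 0 + 0i, c = -1.7600 + -0.5130i
Iter 1: z = -1.7600 + -0.5130i, |z|^2 = 3.3608
Iter 2: z = 1.0744 + 1.2928i, |z|^2 = 2.8256
Iter 3: z = -2.2768 + 2.2650i, |z|^2 = 10.3140
Escaped at iteration 3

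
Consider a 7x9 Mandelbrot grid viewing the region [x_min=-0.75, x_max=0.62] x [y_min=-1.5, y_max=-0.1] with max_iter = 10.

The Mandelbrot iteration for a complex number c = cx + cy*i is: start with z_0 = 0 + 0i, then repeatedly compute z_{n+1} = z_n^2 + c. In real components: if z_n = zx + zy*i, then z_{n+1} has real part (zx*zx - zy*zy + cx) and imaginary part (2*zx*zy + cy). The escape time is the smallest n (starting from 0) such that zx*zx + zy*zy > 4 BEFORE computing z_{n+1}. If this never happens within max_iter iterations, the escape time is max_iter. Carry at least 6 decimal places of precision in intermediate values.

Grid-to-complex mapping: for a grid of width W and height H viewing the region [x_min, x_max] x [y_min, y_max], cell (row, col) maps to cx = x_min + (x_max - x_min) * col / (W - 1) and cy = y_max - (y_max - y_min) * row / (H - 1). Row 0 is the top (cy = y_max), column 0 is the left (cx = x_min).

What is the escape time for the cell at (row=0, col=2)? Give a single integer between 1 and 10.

Answer: 10

Derivation:
z_0 = 0 + 0i, c = -0.2933 + -0.1000i
Iter 1: z = -0.2933 + -0.1000i, |z|^2 = 0.0960
Iter 2: z = -0.2173 + -0.0413i, |z|^2 = 0.0489
Iter 3: z = -0.2478 + -0.0820i, |z|^2 = 0.0681
Iter 4: z = -0.2386 + -0.0593i, |z|^2 = 0.0605
Iter 5: z = -0.2399 + -0.0717i, |z|^2 = 0.0627
Iter 6: z = -0.2409 + -0.0656i, |z|^2 = 0.0623
Iter 7: z = -0.2396 + -0.0684i, |z|^2 = 0.0621
Iter 8: z = -0.2406 + -0.0672i, |z|^2 = 0.0624
Iter 9: z = -0.2400 + -0.0676i, |z|^2 = 0.0622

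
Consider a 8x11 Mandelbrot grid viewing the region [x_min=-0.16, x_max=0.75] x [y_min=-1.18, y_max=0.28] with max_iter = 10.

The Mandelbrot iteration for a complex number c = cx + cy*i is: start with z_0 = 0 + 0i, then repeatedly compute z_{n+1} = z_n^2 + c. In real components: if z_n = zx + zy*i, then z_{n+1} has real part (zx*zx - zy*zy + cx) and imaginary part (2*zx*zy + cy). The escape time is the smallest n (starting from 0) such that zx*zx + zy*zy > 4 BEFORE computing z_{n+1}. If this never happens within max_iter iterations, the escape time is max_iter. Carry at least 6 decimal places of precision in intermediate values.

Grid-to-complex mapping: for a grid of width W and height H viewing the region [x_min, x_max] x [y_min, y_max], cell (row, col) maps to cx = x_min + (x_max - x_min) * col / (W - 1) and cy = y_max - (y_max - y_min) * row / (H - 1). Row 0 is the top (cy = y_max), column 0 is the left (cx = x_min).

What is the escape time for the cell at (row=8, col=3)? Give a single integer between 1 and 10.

z_0 = 0 + 0i, c = 0.2300 + -0.8880i
Iter 1: z = 0.2300 + -0.8880i, |z|^2 = 0.8414
Iter 2: z = -0.5056 + -1.2965i, |z|^2 = 1.9365
Iter 3: z = -1.1952 + 0.4231i, |z|^2 = 1.6075
Iter 4: z = 1.4794 + -1.8994i, |z|^2 = 5.7965
Escaped at iteration 4

Answer: 4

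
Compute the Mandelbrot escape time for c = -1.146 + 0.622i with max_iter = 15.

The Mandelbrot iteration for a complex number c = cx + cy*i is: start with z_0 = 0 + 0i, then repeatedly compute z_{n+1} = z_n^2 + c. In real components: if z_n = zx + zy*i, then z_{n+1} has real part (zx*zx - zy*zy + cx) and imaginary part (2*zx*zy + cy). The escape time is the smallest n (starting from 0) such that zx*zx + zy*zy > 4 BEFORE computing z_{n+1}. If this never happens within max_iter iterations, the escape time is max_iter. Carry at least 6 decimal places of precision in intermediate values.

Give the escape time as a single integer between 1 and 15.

z_0 = 0 + 0i, c = -1.1460 + 0.6220i
Iter 1: z = -1.1460 + 0.6220i, |z|^2 = 1.7002
Iter 2: z = -0.2196 + -0.8036i, |z|^2 = 0.6940
Iter 3: z = -1.7436 + 0.9749i, |z|^2 = 3.9906
Iter 4: z = 0.9437 + -2.7777i, |z|^2 = 8.6061
Escaped at iteration 4

Answer: 4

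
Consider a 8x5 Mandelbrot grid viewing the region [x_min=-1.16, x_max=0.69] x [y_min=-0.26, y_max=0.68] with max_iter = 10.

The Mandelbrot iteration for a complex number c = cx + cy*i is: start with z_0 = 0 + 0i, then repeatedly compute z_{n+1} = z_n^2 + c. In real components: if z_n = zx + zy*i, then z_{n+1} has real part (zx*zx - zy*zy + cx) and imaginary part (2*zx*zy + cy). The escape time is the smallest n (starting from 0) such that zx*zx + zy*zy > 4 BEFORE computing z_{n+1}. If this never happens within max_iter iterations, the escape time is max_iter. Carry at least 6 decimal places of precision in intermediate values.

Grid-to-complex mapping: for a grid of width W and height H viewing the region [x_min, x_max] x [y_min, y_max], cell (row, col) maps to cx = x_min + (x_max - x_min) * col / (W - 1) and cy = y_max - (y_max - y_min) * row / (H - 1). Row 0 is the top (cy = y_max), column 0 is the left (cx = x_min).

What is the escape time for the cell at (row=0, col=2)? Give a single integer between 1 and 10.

z_0 = 0 + 0i, c = -0.6314 + 0.6800i
Iter 1: z = -0.6314 + 0.6800i, |z|^2 = 0.8611
Iter 2: z = -0.6951 + -0.1787i, |z|^2 = 0.5151
Iter 3: z = -0.1802 + 0.9285i, |z|^2 = 0.8946
Iter 4: z = -1.4611 + 0.3454i, |z|^2 = 2.2540
Iter 5: z = 1.3840 + -0.3293i, |z|^2 = 2.0239
Iter 6: z = 1.1755 + -0.2316i, |z|^2 = 1.4356
Iter 7: z = 0.6968 + 0.1354i, |z|^2 = 0.5039
Iter 8: z = -0.1642 + 0.8687i, |z|^2 = 0.7817
Iter 9: z = -1.3592 + 0.3947i, |z|^2 = 2.0031

Answer: 10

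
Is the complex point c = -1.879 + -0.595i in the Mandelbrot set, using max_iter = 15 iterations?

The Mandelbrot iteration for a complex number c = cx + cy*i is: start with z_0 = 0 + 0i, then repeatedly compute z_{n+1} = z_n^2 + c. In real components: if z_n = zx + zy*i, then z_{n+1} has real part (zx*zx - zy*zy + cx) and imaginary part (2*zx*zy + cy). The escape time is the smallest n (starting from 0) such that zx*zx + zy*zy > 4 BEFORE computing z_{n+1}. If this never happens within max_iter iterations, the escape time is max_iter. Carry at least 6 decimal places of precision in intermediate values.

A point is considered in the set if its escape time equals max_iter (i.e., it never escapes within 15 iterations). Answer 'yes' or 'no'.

Answer: no

Derivation:
z_0 = 0 + 0i, c = -1.8790 + -0.5950i
Iter 1: z = -1.8790 + -0.5950i, |z|^2 = 3.8847
Iter 2: z = 1.2976 + 1.6410i, |z|^2 = 4.3767
Escaped at iteration 2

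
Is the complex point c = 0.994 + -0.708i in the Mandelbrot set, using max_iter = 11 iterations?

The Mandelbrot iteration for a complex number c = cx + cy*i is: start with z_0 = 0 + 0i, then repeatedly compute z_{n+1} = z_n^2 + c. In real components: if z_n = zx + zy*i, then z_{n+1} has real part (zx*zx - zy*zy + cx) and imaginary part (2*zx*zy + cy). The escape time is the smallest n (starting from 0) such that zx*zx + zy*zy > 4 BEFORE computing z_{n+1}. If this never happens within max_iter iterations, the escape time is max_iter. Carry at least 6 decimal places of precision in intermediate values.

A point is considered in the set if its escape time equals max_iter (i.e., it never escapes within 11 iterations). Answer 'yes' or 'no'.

Answer: no

Derivation:
z_0 = 0 + 0i, c = 0.9940 + -0.7080i
Iter 1: z = 0.9940 + -0.7080i, |z|^2 = 1.4893
Iter 2: z = 1.4808 + -2.1155i, |z|^2 = 6.6680
Escaped at iteration 2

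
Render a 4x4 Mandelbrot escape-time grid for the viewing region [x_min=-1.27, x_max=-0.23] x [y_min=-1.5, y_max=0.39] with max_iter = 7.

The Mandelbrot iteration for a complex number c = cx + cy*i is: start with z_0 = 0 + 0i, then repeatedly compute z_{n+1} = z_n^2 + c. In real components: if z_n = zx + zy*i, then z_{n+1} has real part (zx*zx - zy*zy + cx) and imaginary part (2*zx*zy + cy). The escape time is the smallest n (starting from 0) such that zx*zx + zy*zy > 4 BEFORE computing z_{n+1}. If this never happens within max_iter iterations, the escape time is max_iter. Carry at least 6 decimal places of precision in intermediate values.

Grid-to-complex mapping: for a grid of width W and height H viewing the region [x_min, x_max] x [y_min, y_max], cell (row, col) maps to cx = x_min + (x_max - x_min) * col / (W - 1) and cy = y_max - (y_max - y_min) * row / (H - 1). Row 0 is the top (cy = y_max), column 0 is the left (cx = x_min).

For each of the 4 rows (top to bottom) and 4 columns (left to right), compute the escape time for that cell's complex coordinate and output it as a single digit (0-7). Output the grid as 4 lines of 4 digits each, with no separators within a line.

(row=0, col=0): c = -1.2700 + 0.3900i → escape time 7
(row=0, col=1): c = -0.9233 + 0.3900i → escape time 7
(row=0, col=2): c = -0.5767 + 0.3900i → escape time 7
(row=0, col=3): c = -0.2300 + 0.3900i → escape time 7
(row=1, col=0): c = -1.2700 + -0.2400i → escape time 7
(row=1, col=1): c = -0.9233 + -0.2400i → escape time 7
(row=1, col=2): c = -0.5767 + -0.2400i → escape time 7
(row=1, col=3): c = -0.2300 + -0.2400i → escape time 7
(row=2, col=0): c = -1.2700 + -0.8700i → escape time 3
(row=2, col=1): c = -0.9233 + -0.8700i → escape time 3
(row=2, col=2): c = -0.5767 + -0.8700i → escape time 4
(row=2, col=3): c = -0.2300 + -0.8700i → escape time 7
(row=3, col=0): c = -1.2700 + -1.5000i → escape time 2
(row=3, col=1): c = -0.9233 + -1.5000i → escape time 2
(row=3, col=2): c = -0.5767 + -1.5000i → escape time 2
(row=3, col=3): c = -0.2300 + -1.5000i → escape time 2

Answer: 7777
7777
3347
2222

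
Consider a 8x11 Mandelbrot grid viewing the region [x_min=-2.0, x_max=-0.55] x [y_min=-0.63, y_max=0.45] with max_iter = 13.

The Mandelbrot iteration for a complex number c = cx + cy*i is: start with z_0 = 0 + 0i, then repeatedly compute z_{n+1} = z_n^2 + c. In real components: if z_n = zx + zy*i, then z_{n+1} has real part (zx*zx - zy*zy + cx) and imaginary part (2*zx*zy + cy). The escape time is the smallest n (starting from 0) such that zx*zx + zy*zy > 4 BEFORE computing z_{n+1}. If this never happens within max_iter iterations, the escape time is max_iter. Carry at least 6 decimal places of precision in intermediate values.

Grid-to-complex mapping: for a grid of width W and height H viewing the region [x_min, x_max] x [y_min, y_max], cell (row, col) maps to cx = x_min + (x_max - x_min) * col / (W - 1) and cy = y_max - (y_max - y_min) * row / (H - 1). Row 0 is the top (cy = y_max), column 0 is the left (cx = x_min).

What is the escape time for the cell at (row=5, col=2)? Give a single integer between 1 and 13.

Answer: 6

Derivation:
z_0 = 0 + 0i, c = -1.5857 + -0.0900i
Iter 1: z = -1.5857 + -0.0900i, |z|^2 = 2.5226
Iter 2: z = 0.9207 + 0.1954i, |z|^2 = 0.8858
Iter 3: z = -0.7763 + 0.2699i, |z|^2 = 0.6754
Iter 4: z = -1.0560 + -0.5090i, |z|^2 = 1.3741
Iter 5: z = -0.7297 + 0.9849i, |z|^2 = 1.5024
Iter 6: z = -2.0232 + -1.5273i, |z|^2 = 6.4260
Escaped at iteration 6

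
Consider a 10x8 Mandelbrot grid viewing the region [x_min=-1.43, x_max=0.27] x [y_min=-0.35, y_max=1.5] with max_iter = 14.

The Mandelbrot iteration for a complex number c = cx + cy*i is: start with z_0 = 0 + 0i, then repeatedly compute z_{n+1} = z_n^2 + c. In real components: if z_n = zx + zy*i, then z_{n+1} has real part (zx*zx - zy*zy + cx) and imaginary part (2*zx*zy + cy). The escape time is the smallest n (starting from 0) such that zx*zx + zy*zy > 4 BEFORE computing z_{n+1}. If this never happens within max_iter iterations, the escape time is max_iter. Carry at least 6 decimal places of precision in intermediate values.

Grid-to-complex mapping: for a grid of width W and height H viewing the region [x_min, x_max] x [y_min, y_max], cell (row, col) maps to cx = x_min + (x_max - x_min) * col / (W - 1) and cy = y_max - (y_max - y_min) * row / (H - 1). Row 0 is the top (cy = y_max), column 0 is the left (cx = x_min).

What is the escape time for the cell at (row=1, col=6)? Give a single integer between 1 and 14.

Answer: 3

Derivation:
z_0 = 0 + 0i, c = -0.2967 + 1.2357i
Iter 1: z = -0.2967 + 1.2357i, |z|^2 = 1.6150
Iter 2: z = -1.7356 + 0.5025i, |z|^2 = 3.2650
Iter 3: z = 2.4633 + -0.5087i, |z|^2 = 6.3265
Escaped at iteration 3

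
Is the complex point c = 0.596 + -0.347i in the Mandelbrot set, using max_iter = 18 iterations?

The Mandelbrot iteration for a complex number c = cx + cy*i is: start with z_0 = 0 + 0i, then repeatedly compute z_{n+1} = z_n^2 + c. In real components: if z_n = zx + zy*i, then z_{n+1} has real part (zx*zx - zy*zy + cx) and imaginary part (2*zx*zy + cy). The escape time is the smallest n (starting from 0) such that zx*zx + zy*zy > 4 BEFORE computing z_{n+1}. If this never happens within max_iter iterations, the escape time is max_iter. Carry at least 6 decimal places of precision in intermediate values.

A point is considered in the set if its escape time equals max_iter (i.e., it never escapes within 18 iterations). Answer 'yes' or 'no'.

Answer: no

Derivation:
z_0 = 0 + 0i, c = 0.5960 + -0.3470i
Iter 1: z = 0.5960 + -0.3470i, |z|^2 = 0.4756
Iter 2: z = 0.8308 + -0.7606i, |z|^2 = 1.2688
Iter 3: z = 0.7077 + -1.6109i, |z|^2 = 3.0957
Iter 4: z = -1.4981 + -2.6270i, |z|^2 = 9.1452
Escaped at iteration 4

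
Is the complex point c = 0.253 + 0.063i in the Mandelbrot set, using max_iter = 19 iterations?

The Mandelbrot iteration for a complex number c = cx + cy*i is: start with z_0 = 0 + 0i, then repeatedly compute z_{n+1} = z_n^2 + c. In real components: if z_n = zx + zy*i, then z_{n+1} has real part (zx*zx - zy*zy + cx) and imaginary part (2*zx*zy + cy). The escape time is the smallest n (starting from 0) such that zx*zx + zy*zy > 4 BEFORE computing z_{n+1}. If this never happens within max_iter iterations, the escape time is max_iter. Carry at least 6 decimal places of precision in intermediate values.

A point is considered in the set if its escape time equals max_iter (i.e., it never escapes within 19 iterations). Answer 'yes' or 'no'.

Answer: yes

Derivation:
z_0 = 0 + 0i, c = 0.2530 + 0.0630i
Iter 1: z = 0.2530 + 0.0630i, |z|^2 = 0.0680
Iter 2: z = 0.3130 + 0.0949i, |z|^2 = 0.1070
Iter 3: z = 0.3420 + 0.1224i, |z|^2 = 0.1319
Iter 4: z = 0.3550 + 0.1467i, |z|^2 = 0.1475
Iter 5: z = 0.3575 + 0.1672i, |z|^2 = 0.1557
Iter 6: z = 0.3528 + 0.1825i, |z|^2 = 0.1578
Iter 7: z = 0.3442 + 0.1918i, |z|^2 = 0.1553
Iter 8: z = 0.3347 + 0.1950i, |z|^2 = 0.1500
Iter 9: z = 0.3270 + 0.1935i, |z|^2 = 0.1444
Iter 10: z = 0.3225 + 0.1896i, |z|^2 = 0.1399
Iter 11: z = 0.3210 + 0.1853i, |z|^2 = 0.1374
Iter 12: z = 0.3217 + 0.1819i, |z|^2 = 0.1366
Iter 13: z = 0.3234 + 0.1801i, |z|^2 = 0.1370
Iter 14: z = 0.3252 + 0.1795i, |z|^2 = 0.1379
Iter 15: z = 0.3265 + 0.1797i, |z|^2 = 0.1389
Iter 16: z = 0.3273 + 0.1804i, |z|^2 = 0.1397
Iter 17: z = 0.3276 + 0.1811i, |z|^2 = 0.1401
Iter 18: z = 0.3275 + 0.1816i, |z|^2 = 0.1403
Did not escape in 19 iterations → in set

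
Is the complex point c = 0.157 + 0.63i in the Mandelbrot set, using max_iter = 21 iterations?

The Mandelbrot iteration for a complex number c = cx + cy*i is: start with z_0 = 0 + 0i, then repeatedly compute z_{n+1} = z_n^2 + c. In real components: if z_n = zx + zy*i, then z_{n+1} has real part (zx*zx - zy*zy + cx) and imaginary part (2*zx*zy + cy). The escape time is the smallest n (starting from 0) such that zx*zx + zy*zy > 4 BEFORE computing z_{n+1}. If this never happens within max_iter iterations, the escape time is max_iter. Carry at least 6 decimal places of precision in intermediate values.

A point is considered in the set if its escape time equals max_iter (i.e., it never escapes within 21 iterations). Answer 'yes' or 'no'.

Answer: no

Derivation:
z_0 = 0 + 0i, c = 0.1570 + 0.6300i
Iter 1: z = 0.1570 + 0.6300i, |z|^2 = 0.4215
Iter 2: z = -0.2153 + 0.8278i, |z|^2 = 0.7316
Iter 3: z = -0.4820 + 0.2736i, |z|^2 = 0.3071
Iter 4: z = 0.3144 + 0.3663i, |z|^2 = 0.2330
Iter 5: z = 0.1217 + 0.8603i, |z|^2 = 0.7549
Iter 6: z = -0.5683 + 0.8394i, |z|^2 = 1.0276
Iter 7: z = -0.2246 + -0.3241i, |z|^2 = 0.1555
Iter 8: z = 0.1024 + 0.7756i, |z|^2 = 0.6121
Iter 9: z = -0.4341 + 0.7889i, |z|^2 = 0.8108
Iter 10: z = -0.2769 + -0.0549i, |z|^2 = 0.0797
Iter 11: z = 0.2307 + 0.6604i, |z|^2 = 0.4893
Iter 12: z = -0.2259 + 0.9346i, |z|^2 = 0.9246
Iter 13: z = -0.6655 + 0.2077i, |z|^2 = 0.4860
Iter 14: z = 0.5568 + 0.3536i, |z|^2 = 0.4350
Iter 15: z = 0.3420 + 1.0237i, |z|^2 = 1.1649
Iter 16: z = -0.7740 + 1.3302i, |z|^2 = 2.3685
Iter 17: z = -1.0134 + -1.4291i, |z|^2 = 3.0694
Iter 18: z = -0.8585 + 3.5265i, |z|^2 = 13.1734
Escaped at iteration 18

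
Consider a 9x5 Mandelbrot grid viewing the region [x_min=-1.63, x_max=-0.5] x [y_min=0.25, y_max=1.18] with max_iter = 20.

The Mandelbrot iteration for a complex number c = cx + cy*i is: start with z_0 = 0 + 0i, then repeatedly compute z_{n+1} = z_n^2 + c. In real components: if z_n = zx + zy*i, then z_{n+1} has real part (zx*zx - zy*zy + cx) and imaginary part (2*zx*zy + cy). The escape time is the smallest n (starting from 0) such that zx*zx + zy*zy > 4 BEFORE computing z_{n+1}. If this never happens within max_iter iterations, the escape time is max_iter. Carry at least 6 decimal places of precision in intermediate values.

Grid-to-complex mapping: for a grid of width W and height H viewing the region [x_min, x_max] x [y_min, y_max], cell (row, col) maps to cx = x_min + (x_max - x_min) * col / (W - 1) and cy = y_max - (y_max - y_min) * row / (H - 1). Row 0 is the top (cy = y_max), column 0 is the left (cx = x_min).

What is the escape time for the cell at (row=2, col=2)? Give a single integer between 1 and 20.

Answer: 3

Derivation:
z_0 = 0 + 0i, c = -1.3475 + 0.7150i
Iter 1: z = -1.3475 + 0.7150i, |z|^2 = 2.3270
Iter 2: z = -0.0430 + -1.2119i, |z|^2 = 1.4706
Iter 3: z = -2.8144 + 0.8191i, |z|^2 = 8.5919
Escaped at iteration 3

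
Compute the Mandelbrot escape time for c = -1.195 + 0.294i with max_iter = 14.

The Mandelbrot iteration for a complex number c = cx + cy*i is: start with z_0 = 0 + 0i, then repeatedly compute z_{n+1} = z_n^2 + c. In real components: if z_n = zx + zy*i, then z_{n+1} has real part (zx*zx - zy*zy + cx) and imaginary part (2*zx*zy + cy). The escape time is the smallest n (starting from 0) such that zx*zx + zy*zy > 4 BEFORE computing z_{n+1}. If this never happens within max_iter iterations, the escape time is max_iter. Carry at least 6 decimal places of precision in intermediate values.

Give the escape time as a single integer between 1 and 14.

Answer: 14

Derivation:
z_0 = 0 + 0i, c = -1.1950 + 0.2940i
Iter 1: z = -1.1950 + 0.2940i, |z|^2 = 1.5145
Iter 2: z = 0.1466 + -0.4087i, |z|^2 = 0.1885
Iter 3: z = -1.3405 + 0.1742i, |z|^2 = 1.8273
Iter 4: z = 0.5716 + -0.1730i, |z|^2 = 0.3567
Iter 5: z = -0.8982 + 0.0962i, |z|^2 = 0.8160
Iter 6: z = -0.3976 + 0.1212i, |z|^2 = 0.1727
Iter 7: z = -1.0516 + 0.1976i, |z|^2 = 1.1450
Iter 8: z = -0.1281 + -0.1217i, |z|^2 = 0.0312
Iter 9: z = -1.1934 + 0.3252i, |z|^2 = 1.5299
Iter 10: z = 0.1234 + -0.4821i, |z|^2 = 0.2477
Iter 11: z = -1.4122 + 0.1750i, |z|^2 = 2.0250
Iter 12: z = 0.7688 + -0.2002i, |z|^2 = 0.6311
Iter 13: z = -0.6441 + -0.0138i, |z|^2 = 0.4150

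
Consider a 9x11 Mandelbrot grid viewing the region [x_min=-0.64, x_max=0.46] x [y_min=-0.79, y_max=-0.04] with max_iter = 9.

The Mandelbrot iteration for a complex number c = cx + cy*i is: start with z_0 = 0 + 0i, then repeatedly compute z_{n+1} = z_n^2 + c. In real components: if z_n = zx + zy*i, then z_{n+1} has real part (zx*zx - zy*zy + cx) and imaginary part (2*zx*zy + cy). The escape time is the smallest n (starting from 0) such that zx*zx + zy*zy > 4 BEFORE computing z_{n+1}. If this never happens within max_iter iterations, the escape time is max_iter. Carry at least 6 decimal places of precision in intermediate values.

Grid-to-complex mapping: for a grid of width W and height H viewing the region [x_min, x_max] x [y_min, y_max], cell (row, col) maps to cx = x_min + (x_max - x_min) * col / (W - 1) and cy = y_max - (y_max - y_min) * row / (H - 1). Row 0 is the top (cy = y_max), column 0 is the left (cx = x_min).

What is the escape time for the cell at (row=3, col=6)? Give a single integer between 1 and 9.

z_0 = 0 + 0i, c = 0.1850 + -0.2650i
Iter 1: z = 0.1850 + -0.2650i, |z|^2 = 0.1045
Iter 2: z = 0.1490 + -0.3631i, |z|^2 = 0.1540
Iter 3: z = 0.0754 + -0.3732i, |z|^2 = 0.1450
Iter 4: z = 0.0514 + -0.3213i, |z|^2 = 0.1059
Iter 5: z = 0.0844 + -0.2980i, |z|^2 = 0.0960
Iter 6: z = 0.1033 + -0.3153i, |z|^2 = 0.1101
Iter 7: z = 0.0962 + -0.3301i, |z|^2 = 0.1183
Iter 8: z = 0.0853 + -0.3285i, |z|^2 = 0.1152

Answer: 9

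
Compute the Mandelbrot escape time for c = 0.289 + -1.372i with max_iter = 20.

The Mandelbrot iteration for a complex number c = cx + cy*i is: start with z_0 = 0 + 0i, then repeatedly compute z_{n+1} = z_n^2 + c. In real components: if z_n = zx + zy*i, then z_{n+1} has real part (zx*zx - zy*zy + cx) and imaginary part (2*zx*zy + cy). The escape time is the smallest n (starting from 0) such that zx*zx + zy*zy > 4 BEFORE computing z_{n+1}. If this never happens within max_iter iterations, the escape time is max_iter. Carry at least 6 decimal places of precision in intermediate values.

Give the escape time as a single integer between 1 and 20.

z_0 = 0 + 0i, c = 0.2890 + -1.3720i
Iter 1: z = 0.2890 + -1.3720i, |z|^2 = 1.9659
Iter 2: z = -1.5099 + -2.1650i, |z|^2 = 6.9670
Escaped at iteration 2

Answer: 2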